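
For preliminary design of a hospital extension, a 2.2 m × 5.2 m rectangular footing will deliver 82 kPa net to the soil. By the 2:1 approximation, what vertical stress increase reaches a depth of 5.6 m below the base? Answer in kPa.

By the 2:1 method the load spreads at 1 horizontal : 2 vertical, so at depth z the loaded area has grown by z in each plan dimension:
Δσ = qBL/((B+z)(L+z)) = 82×2.2×5.2/((2.2+5.6)(5.2+5.6)) = 11.136 kPa

Δσ_z ≈ 11.1 kPa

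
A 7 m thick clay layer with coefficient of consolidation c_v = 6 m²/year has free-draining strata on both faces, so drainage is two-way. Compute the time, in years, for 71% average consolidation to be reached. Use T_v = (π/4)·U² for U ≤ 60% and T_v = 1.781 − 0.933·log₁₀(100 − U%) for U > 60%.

t ≈ 0.851 years

Drainage path length: H_d = H/2 = 3.5 m (double drainage).
U > 60%: T_v = 1.781 − 0.933·log₁₀(100 − 71) = 0.41658.
t = T_v·H_d²/c_v = 0.41658×3.5²/6 = 0.8505 years.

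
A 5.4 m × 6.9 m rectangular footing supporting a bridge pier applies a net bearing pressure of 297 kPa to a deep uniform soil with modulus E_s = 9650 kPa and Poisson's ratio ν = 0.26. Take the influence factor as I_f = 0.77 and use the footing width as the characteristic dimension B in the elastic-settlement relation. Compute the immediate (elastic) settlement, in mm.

S_e ≈ 119 mm

Immediate (elastic) settlement: S_e = q·B·(1−ν²)/E_s · I_f.
S_e = 297 × 5.4 × (1 − 0.26²) / 9650 × 0.77
    = 297 × 5.4 × 0.9324 / 9650 × 0.77
    = 0.1193 m = 119.3 mm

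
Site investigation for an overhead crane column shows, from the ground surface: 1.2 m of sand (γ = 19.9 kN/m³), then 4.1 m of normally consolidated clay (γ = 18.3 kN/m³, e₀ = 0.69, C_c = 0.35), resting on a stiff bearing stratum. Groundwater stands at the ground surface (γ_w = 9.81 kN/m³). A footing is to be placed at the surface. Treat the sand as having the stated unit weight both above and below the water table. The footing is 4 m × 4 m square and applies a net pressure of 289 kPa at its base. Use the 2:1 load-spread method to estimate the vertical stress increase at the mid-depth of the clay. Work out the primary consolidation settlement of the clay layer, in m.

S_c ≈ 0.509 m

Mid-depth of clay below the ground surface: z = 1.2 + 4.1/2 = 3.25 m.
Total vertical stress at mid-clay: σ_v = 19.9×1.2 + 18.3×2.05 = 61.395 kPa.
Pore pressure: u = 9.81×(3.25 − 0) = 31.883 kPa.
Initial effective stress: σ'_0 = σ_v − u = 61.395 − 31.883 = 29.512 kPa.
Stress increase at mid-clay by the 2:1 spreading method:
Δσ = qBL/((B+z)(L+z)) = 289×4×4/((4+3.25)(4+3.25)) = 87.971 kPa
Final effective stress: σ'_f = σ'_0 + Δσ = 29.512 + 87.971 = 117.48 kPa.
Normally consolidated clay, so the full stress increment lies on the virgin compression line:
S_c = C_c·H/(1+e₀)·log₁₀(σ'_f/σ'_0) = 0.35×4.1/(1+0.69)×log₁₀(117.48/29.512)
    = 0.84911 × 0.59997 = 0.5094 m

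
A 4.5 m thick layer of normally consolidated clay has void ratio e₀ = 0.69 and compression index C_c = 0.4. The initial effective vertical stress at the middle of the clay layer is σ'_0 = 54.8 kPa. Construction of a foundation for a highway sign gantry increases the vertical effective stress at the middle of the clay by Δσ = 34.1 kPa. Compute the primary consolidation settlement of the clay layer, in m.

S_c ≈ 0.224 m

Final effective stress: σ'_f = σ'_0 + Δσ = 54.8 + 34.1 = 88.9 kPa.
Normally consolidated clay, so the full stress increment lies on the virgin compression line:
S_c = C_c·H/(1+e₀)·log₁₀(σ'_f/σ'_0) = 0.4×4.5/(1+0.69)×log₁₀(88.9/54.8)
    = 1.0651 × 0.21012 = 0.2238 m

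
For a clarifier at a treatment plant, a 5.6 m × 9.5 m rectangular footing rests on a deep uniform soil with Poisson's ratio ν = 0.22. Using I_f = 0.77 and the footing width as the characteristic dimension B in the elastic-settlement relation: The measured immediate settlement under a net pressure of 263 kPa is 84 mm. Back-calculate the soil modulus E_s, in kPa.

S_e = q·B·(1−ν²)/E_s · I_f  ⇒  E_s = q·B·(1−ν²)·I_f / S_e.
E_s = 263 × 5.6 × 0.9516 × 0.77 / 0.084 = 12850 kPa

E_s ≈ 12800 kPa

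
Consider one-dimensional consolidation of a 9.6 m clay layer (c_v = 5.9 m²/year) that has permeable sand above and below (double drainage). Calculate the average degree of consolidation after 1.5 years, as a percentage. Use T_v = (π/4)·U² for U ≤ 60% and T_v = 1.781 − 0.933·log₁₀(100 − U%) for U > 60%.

U ≈ 68.6 %

Drainage path length: H_d = H/2 = 4.8 m (double drainage).
T_v = c_v·t/H_d² = 5.9×1.5/4.8² = 0.38411.
T_v = 0.38411 corresponds to the U > 60% branch:
U = 1 − 10^((1.781 − T_v)/0.933)/100 = 0.6858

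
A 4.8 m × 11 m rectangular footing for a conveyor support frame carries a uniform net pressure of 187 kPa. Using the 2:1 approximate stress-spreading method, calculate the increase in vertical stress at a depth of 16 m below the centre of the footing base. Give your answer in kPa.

Δσ_z ≈ 17.6 kPa

By the 2:1 method the load spreads at 1 horizontal : 2 vertical, so at depth z the loaded area has grown by z in each plan dimension:
Δσ = qBL/((B+z)(L+z)) = 187×4.8×11/((4.8+16)(11+16)) = 17.581 kPa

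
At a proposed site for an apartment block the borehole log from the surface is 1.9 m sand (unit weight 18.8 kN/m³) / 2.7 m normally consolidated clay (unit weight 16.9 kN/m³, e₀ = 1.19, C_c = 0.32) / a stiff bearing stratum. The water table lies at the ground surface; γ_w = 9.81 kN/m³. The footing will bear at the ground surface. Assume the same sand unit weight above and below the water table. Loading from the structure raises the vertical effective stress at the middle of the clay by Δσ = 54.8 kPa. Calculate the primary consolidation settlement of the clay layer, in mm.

S_c ≈ 191 mm

Mid-depth of clay below the ground surface: z = 1.9 + 2.7/2 = 3.25 m.
Total vertical stress at mid-clay: σ_v = 18.8×1.9 + 16.9×1.35 = 58.535 kPa.
Pore pressure: u = 9.81×(3.25 − 0) = 31.883 kPa.
Initial effective stress: σ'_0 = σ_v − u = 58.535 − 31.883 = 26.652 kPa.
Final effective stress: σ'_f = σ'_0 + Δσ = 26.652 + 54.8 = 81.452 kPa.
Normally consolidated clay, so the full stress increment lies on the virgin compression line:
S_c = C_c·H/(1+e₀)·log₁₀(σ'_f/σ'_0) = 0.32×2.7/(1+1.19)×log₁₀(81.452/26.652)
    = 0.39452 × 0.48517 = 0.1914 m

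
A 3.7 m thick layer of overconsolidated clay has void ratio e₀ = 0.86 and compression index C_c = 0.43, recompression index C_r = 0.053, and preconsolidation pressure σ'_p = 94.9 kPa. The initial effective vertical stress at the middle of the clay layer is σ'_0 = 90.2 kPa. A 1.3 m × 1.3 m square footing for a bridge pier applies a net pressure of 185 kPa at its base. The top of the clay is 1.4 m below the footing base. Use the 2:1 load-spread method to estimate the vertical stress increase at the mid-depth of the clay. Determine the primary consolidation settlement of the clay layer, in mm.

Mid-depth of clay below the footing base: z = 1.4 + 3.7/2 = 3.25 m.
Stress increase at mid-clay by the 2:1 spreading method:
Δσ = qBL/((B+z)(L+z)) = 185×1.3×1.3/((1.3+3.25)(1.3+3.25)) = 15.102 kPa
Final effective stress: σ'_f = 90.2 + 15.102 = 105.3 kPa.
σ'_f = 105.3 > σ'_p = 94.9 kPa, so the stress path crosses the preconsolidation pressure — recompression up to σ'_p, then virgin compression beyond:
S_c = H/(1+e₀)·[C_r·log₁₀(σ'_p/σ'_0) + C_c·log₁₀(σ'_f/σ'_p)]
    = 3.7/1.86 × [0.053×log₁₀(94.9/90.2) + 0.43×log₁₀(105.3/94.9)]
    = 1.9892 × [0.0011692 + 0.01942] = 0.04096 m

S_c ≈ 41 mm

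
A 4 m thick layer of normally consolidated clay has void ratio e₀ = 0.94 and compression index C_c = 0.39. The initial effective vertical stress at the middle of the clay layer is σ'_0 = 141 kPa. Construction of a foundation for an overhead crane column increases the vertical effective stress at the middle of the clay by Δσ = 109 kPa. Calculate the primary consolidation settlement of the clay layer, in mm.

S_c ≈ 200 mm

Final effective stress: σ'_f = σ'_0 + Δσ = 141 + 109 = 250 kPa.
Normally consolidated clay, so the full stress increment lies on the virgin compression line:
S_c = C_c·H/(1+e₀)·log₁₀(σ'_f/σ'_0) = 0.39×4/(1+0.94)×log₁₀(250/141)
    = 0.80412 × 0.24872 = 0.2 m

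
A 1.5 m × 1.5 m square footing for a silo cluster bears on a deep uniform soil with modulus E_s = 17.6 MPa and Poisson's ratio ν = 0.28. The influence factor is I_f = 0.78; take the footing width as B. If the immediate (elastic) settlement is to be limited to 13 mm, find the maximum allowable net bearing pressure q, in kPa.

q ≈ 212 kPa

E_s = 17.6 MPa = 17600 kPa.
S_e = q·B·(1−ν²)/E_s · I_f  ⇒  q = S_e·E_s / (B·(1−ν²)·I_f).
q = 0.013 × 17600 / (1.5 × 0.9216 × 0.78) = 212.2 kPa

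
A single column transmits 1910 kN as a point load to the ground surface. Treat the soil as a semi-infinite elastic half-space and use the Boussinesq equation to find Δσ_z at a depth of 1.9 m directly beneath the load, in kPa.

Boussinesq vertical stress below a point load on an elastic half-space:
Δσ_z = 3P/(2πz²) · [1 + (r/z)²]^(−5/2)
r/z = 0/1.9 = 0; [1+(r/z)²]^(−5/2) = 1.
Δσ_z = 3×1910/(2π×1.9²) × 1 = 252.62 × 1 = 252.6 kPa

Δσ_z ≈ 253 kPa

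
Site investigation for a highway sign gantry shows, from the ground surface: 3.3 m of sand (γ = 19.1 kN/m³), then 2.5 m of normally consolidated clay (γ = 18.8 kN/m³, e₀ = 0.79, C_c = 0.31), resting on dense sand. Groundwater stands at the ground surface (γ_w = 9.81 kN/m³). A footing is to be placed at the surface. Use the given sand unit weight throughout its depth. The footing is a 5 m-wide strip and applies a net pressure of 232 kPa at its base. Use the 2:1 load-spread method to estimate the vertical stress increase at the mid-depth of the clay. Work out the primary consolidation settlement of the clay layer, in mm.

S_c ≈ 256 mm

Mid-depth of clay below the ground surface: z = 3.3 + 2.5/2 = 4.55 m.
Total vertical stress at mid-clay: σ_v = 19.1×3.3 + 18.8×1.25 = 86.53 kPa.
Pore pressure: u = 9.81×(4.55 − 0) = 44.636 kPa.
Initial effective stress: σ'_0 = σ_v − u = 86.53 − 44.636 = 41.894 kPa.
Stress increase at mid-clay by the 2:1 spreading method:
Δσ = qB/(B+z) = 232×5/(5+4.55) = 121.47 kPa
Final effective stress: σ'_f = σ'_0 + Δσ = 41.894 + 121.47 = 163.36 kPa.
Normally consolidated clay, so the full stress increment lies on the virgin compression line:
S_c = C_c·H/(1+e₀)·log₁₀(σ'_f/σ'_0) = 0.31×2.5/(1+0.79)×log₁₀(163.36/41.894)
    = 0.43296 × 0.59099 = 0.2559 m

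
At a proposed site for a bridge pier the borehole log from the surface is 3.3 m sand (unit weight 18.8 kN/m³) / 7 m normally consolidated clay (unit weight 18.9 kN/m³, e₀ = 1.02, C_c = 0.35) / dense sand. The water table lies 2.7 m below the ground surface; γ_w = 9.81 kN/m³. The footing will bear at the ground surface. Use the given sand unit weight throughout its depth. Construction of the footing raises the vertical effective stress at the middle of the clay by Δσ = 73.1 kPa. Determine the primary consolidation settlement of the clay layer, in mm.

S_c ≈ 319 mm

Mid-depth of clay below the ground surface: z = 3.3 + 7/2 = 6.8 m.
Total vertical stress at mid-clay: σ_v = 18.8×3.3 + 18.9×3.5 = 128.19 kPa.
Pore pressure: u = 9.81×(6.8 − 2.7) = 40.221 kPa.
Initial effective stress: σ'_0 = σ_v − u = 128.19 − 40.221 = 87.969 kPa.
Final effective stress: σ'_f = σ'_0 + Δσ = 87.969 + 73.1 = 161.07 kPa.
Normally consolidated clay, so the full stress increment lies on the virgin compression line:
S_c = C_c·H/(1+e₀)·log₁₀(σ'_f/σ'_0) = 0.35×7/(1+1.02)×log₁₀(161.07/87.969)
    = 1.2129 × 0.26269 = 0.3186 m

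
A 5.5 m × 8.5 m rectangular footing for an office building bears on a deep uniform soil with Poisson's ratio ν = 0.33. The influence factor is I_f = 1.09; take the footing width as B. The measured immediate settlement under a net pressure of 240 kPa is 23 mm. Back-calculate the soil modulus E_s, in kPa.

S_e = q·B·(1−ν²)/E_s · I_f  ⇒  E_s = q·B·(1−ν²)·I_f / S_e.
E_s = 240 × 5.5 × 0.8911 × 1.09 / 0.023 = 55740 kPa

E_s ≈ 55700 kPa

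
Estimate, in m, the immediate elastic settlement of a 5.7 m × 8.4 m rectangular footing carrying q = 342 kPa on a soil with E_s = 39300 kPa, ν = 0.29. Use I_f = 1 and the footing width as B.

Immediate (elastic) settlement: S_e = q·B·(1−ν²)/E_s · I_f.
S_e = 342 × 5.7 × (1 − 0.29²) / 39300 × 1
    = 342 × 5.7 × 0.9159 / 39300 × 1
    = 0.04543 m

S_e ≈ 0.0454 m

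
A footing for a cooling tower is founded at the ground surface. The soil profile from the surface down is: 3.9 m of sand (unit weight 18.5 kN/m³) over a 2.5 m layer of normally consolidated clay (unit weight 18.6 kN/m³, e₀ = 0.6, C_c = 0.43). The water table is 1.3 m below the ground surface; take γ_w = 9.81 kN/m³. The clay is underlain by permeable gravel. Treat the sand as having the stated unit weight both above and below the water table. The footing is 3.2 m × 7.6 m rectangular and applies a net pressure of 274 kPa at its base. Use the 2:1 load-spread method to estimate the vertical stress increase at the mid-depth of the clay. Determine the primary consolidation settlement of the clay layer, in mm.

S_c ≈ 215 mm

Mid-depth of clay below the ground surface: z = 3.9 + 2.5/2 = 5.15 m.
Total vertical stress at mid-clay: σ_v = 18.5×3.9 + 18.6×1.25 = 95.4 kPa.
Pore pressure: u = 9.81×(5.15 − 1.3) = 37.769 kPa.
Initial effective stress: σ'_0 = σ_v − u = 95.4 − 37.769 = 57.631 kPa.
Stress increase at mid-clay by the 2:1 spreading method:
Δσ = qBL/((B+z)(L+z)) = 274×3.2×7.6/((3.2+5.15)(7.6+5.15)) = 62.592 kPa
Final effective stress: σ'_f = σ'_0 + Δσ = 57.631 + 62.592 = 120.22 kPa.
Normally consolidated clay, so the full stress increment lies on the virgin compression line:
S_c = C_c·H/(1+e₀)·log₁₀(σ'_f/σ'_0) = 0.43×2.5/(1+0.6)×log₁₀(120.22/57.631)
    = 0.67187 × 0.31932 = 0.2145 m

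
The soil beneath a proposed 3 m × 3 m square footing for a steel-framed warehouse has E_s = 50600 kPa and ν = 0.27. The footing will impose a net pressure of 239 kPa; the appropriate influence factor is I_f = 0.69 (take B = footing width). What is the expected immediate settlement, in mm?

Immediate (elastic) settlement: S_e = q·B·(1−ν²)/E_s · I_f.
S_e = 239 × 3 × (1 − 0.27²) / 50600 × 0.69
    = 239 × 3 × 0.9271 / 50600 × 0.69
    = 0.009065 m = 9.065 mm

S_e ≈ 9.06 mm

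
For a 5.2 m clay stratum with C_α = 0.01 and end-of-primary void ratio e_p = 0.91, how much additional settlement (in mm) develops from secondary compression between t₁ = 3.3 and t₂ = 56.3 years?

Secondary compression: S_s = C_α·H/(1+e_p)·log₁₀(t₂/t₁)
S_s = 0.01×5.2/(1+0.91)×log₁₀(56.3/3.3)
    = 0.02723 × 1.232 = 0.03354 m

S_s ≈ 33.5 mm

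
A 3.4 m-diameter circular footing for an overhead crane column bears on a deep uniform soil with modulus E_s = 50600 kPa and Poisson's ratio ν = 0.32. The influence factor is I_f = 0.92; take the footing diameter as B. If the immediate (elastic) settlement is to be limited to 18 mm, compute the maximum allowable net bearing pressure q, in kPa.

S_e = q·B·(1−ν²)/E_s · I_f  ⇒  q = S_e·E_s / (B·(1−ν²)·I_f).
q = 0.018 × 50600 / (3.4 × 0.8976 × 0.92) = 324.4 kPa

q ≈ 324 kPa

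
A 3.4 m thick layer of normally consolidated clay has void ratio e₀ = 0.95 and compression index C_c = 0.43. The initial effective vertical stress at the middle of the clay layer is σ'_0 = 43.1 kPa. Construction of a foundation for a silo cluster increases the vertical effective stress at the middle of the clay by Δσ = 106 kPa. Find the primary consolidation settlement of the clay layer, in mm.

S_c ≈ 404 mm

Final effective stress: σ'_f = σ'_0 + Δσ = 43.1 + 106 = 149.1 kPa.
Normally consolidated clay, so the full stress increment lies on the virgin compression line:
S_c = C_c·H/(1+e₀)·log₁₀(σ'_f/σ'_0) = 0.43×3.4/(1+0.95)×log₁₀(149.1/43.1)
    = 0.74974 × 0.539 = 0.4041 m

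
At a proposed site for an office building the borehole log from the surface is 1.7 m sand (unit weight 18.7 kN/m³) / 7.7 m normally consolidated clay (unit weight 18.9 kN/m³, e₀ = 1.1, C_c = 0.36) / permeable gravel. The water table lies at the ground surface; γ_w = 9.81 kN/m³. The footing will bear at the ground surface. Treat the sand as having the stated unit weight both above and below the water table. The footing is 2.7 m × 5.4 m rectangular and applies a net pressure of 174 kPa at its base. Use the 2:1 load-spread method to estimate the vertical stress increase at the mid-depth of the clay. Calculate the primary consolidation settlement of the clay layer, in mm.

Mid-depth of clay below the ground surface: z = 1.7 + 7.7/2 = 5.55 m.
Total vertical stress at mid-clay: σ_v = 18.7×1.7 + 18.9×3.85 = 104.56 kPa.
Pore pressure: u = 9.81×(5.55 − 0) = 54.446 kPa.
Initial effective stress: σ'_0 = σ_v − u = 104.56 − 54.446 = 50.114 kPa.
Stress increase at mid-clay by the 2:1 spreading method:
Δσ = qBL/((B+z)(L+z)) = 174×2.7×5.4/((2.7+5.55)(5.4+5.55)) = 28.083 kPa
Final effective stress: σ'_f = σ'_0 + Δσ = 50.114 + 28.083 = 78.197 kPa.
Normally consolidated clay, so the full stress increment lies on the virgin compression line:
S_c = C_c·H/(1+e₀)·log₁₀(σ'_f/σ'_0) = 0.36×7.7/(1+1.1)×log₁₀(78.197/50.114)
    = 1.32 × 0.19323 = 0.2551 m

S_c ≈ 255 mm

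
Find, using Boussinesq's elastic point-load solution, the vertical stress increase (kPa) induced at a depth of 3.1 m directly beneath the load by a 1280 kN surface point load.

Δσ_z ≈ 63.6 kPa

Boussinesq vertical stress below a point load on an elastic half-space:
Δσ_z = 3P/(2πz²) · [1 + (r/z)²]^(−5/2)
r/z = 0/3.1 = 0; [1+(r/z)²]^(−5/2) = 1.
Δσ_z = 3×1280/(2π×3.1²) × 1 = 63.596 × 1 = 63.6 kPa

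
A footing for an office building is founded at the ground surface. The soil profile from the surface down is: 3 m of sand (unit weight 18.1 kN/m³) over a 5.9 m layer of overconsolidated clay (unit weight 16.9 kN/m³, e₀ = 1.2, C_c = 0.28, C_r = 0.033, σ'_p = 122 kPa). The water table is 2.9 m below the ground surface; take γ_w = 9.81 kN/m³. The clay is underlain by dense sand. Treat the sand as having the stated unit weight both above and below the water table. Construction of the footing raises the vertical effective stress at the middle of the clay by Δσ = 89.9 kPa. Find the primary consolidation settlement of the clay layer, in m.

Mid-depth of clay below the ground surface: z = 3 + 5.9/2 = 5.95 m.
Total vertical stress at mid-clay: σ_v = 18.1×3 + 16.9×2.95 = 104.16 kPa.
Pore pressure: u = 9.81×(5.95 − 2.9) = 29.921 kPa.
Initial effective stress: σ'_0 = σ_v − u = 104.16 − 29.921 = 74.239 kPa.
Final effective stress: σ'_f = 74.239 + 89.9 = 164.14 kPa.
σ'_f = 164.14 > σ'_p = 122 kPa, so the stress path crosses the preconsolidation pressure — recompression up to σ'_p, then virgin compression beyond:
S_c = H/(1+e₀)·[C_r·log₁₀(σ'_p/σ'_0) + C_c·log₁₀(σ'_f/σ'_p)]
    = 5.9/2.2 × [0.033×log₁₀(122/74.239) + 0.28×log₁₀(164.14/122)]
    = 2.6818 × [0.007119 + 0.036079] = 0.1158 m

S_c ≈ 0.116 m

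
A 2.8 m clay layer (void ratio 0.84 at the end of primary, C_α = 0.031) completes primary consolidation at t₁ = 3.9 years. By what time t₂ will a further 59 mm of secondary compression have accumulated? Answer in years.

t₂ ≈ 69.5 years

S_s = C_α·H/(1+e_p)·log₁₀(t₂/t₁) ⇒ log₁₀(t₂/t₁) = S_s·(1+e_p)/(C_α·H).
log₁₀(t₂/t₁) = 0.059 × (1+0.84) / (0.031×2.8) = 1.251
t₂ = t₁ × 10^1.251 = 3.9 × 17.81 = 69.46 years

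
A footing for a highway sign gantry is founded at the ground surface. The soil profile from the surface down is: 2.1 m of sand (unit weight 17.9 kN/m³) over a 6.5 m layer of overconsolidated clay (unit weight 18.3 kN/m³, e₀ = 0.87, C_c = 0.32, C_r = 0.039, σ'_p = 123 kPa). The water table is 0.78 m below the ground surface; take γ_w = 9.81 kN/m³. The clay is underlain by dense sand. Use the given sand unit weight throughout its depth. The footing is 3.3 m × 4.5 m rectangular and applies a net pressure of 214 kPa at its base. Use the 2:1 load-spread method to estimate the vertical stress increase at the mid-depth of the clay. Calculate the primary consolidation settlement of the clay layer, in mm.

Mid-depth of clay below the ground surface: z = 2.1 + 6.5/2 = 5.35 m.
Total vertical stress at mid-clay: σ_v = 17.9×2.1 + 18.3×3.25 = 97.065 kPa.
Pore pressure: u = 9.81×(5.35 − 0.78) = 44.832 kPa.
Initial effective stress: σ'_0 = σ_v − u = 97.065 − 44.832 = 52.233 kPa.
Stress increase at mid-clay by the 2:1 spreading method:
Δσ = qBL/((B+z)(L+z)) = 214×3.3×4.5/((3.3+5.35)(4.5+5.35)) = 37.298 kPa
Final effective stress: σ'_f = 52.233 + 37.298 = 89.531 kPa.
σ'_f = 89.531 ≤ σ'_p = 123 kPa, so the clay remains overconsolidated and only the recompression index applies:
S_c = C_r·H/(1+e₀)·log₁₀(σ'_f/σ'_0) = 0.039×6.5/1.87×log₁₀(89.531/52.233)
    = 0.13556 × 0.23403 = 0.03173 m

S_c ≈ 31.7 mm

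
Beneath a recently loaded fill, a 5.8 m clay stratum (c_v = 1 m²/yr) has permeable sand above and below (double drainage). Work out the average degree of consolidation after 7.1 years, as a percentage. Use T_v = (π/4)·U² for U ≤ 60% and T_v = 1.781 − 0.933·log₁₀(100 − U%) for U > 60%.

Drainage path length: H_d = H/2 = 2.9 m (double drainage).
T_v = c_v·t/H_d² = 1×7.1/2.9² = 0.84423.
T_v = 0.84423 corresponds to the U > 60% branch:
U = 1 − 10^((1.781 − T_v)/0.933)/100 = 0.8991

U ≈ 89.9 %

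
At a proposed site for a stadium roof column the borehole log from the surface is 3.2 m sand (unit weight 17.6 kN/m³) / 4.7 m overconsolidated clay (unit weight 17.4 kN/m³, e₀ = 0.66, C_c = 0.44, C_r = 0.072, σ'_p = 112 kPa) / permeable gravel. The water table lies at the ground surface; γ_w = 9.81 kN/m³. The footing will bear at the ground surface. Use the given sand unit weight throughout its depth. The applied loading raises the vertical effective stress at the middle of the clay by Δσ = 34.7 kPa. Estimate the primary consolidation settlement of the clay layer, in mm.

S_c ≈ 52.6 mm

Mid-depth of clay below the ground surface: z = 3.2 + 4.7/2 = 5.55 m.
Total vertical stress at mid-clay: σ_v = 17.6×3.2 + 17.4×2.35 = 97.21 kPa.
Pore pressure: u = 9.81×(5.55 − 0) = 54.446 kPa.
Initial effective stress: σ'_0 = σ_v − u = 97.21 − 54.446 = 42.764 kPa.
Final effective stress: σ'_f = 42.764 + 34.7 = 77.464 kPa.
σ'_f = 77.464 ≤ σ'_p = 112 kPa, so the clay remains overconsolidated and only the recompression index applies:
S_c = C_r·H/(1+e₀)·log₁₀(σ'_f/σ'_0) = 0.072×4.7/1.66×log₁₀(77.464/42.764)
    = 0.20385 × 0.25802 = 0.0526 m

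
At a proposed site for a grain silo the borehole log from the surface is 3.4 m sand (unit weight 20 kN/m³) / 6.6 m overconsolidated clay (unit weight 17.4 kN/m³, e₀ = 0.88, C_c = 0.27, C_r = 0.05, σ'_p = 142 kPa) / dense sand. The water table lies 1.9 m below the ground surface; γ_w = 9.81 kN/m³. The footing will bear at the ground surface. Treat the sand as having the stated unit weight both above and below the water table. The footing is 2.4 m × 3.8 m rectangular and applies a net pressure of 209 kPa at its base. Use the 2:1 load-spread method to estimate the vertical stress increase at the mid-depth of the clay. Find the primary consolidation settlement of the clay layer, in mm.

Mid-depth of clay below the ground surface: z = 3.4 + 6.6/2 = 6.7 m.
Total vertical stress at mid-clay: σ_v = 20×3.4 + 17.4×3.3 = 125.42 kPa.
Pore pressure: u = 9.81×(6.7 − 1.9) = 47.088 kPa.
Initial effective stress: σ'_0 = σ_v − u = 125.42 − 47.088 = 78.332 kPa.
Stress increase at mid-clay by the 2:1 spreading method:
Δσ = qBL/((B+z)(L+z)) = 209×2.4×3.8/((2.4+6.7)(3.8+6.7)) = 19.949 kPa
Final effective stress: σ'_f = 78.332 + 19.949 = 98.281 kPa.
σ'_f = 98.281 ≤ σ'_p = 142 kPa, so the clay remains overconsolidated and only the recompression index applies:
S_c = C_r·H/(1+e₀)·log₁₀(σ'_f/σ'_0) = 0.05×6.6/1.88×log₁₀(98.281/78.332)
    = 0.17553 × 0.09853 = 0.01729 m

S_c ≈ 17.3 mm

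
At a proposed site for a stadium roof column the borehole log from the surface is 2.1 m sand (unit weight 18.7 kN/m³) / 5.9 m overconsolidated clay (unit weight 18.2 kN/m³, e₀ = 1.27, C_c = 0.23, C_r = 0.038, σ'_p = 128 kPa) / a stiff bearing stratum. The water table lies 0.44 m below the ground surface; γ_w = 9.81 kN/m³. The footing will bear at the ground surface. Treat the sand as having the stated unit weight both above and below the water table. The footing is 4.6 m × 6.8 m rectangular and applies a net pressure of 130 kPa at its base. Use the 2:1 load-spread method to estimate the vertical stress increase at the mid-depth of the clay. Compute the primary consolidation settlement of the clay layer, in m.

Mid-depth of clay below the ground surface: z = 2.1 + 5.9/2 = 5.05 m.
Total vertical stress at mid-clay: σ_v = 18.7×2.1 + 18.2×2.95 = 92.96 kPa.
Pore pressure: u = 9.81×(5.05 − 0.44) = 45.224 kPa.
Initial effective stress: σ'_0 = σ_v − u = 92.96 − 45.224 = 47.736 kPa.
Stress increase at mid-clay by the 2:1 spreading method:
Δσ = qBL/((B+z)(L+z)) = 130×4.6×6.8/((4.6+5.05)(6.8+5.05)) = 35.56 kPa
Final effective stress: σ'_f = 47.736 + 35.56 = 83.296 kPa.
σ'_f = 83.296 ≤ σ'_p = 128 kPa, so the clay remains overconsolidated and only the recompression index applies:
S_c = C_r·H/(1+e₀)·log₁₀(σ'_f/σ'_0) = 0.038×5.9/2.27×log₁₀(83.296/47.736)
    = 0.098766 × 0.24178 = 0.02388 m

S_c ≈ 0.0239 m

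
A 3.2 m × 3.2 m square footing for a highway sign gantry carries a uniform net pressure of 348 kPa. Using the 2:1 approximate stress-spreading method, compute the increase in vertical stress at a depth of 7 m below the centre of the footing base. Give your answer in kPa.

Δσ_z ≈ 34.3 kPa

By the 2:1 method the load spreads at 1 horizontal : 2 vertical, so at depth z the loaded area has grown by z in each plan dimension:
Δσ = qBL/((B+z)(L+z)) = 348×3.2×3.2/((3.2+7)(3.2+7)) = 34.251 kPa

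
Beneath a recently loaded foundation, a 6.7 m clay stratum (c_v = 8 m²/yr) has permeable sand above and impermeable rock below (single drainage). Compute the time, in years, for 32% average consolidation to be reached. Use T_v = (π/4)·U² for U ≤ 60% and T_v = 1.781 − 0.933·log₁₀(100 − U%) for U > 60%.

t ≈ 0.451 years

Drainage path length: H_d = H = 6.7 m (single drainage).
U ≤ 60%: T_v = (π/4)·U² = (π/4)×0.32² = 0.080425.
t = T_v·H_d²/c_v = 0.080425×6.7²/8 = 0.4513 years.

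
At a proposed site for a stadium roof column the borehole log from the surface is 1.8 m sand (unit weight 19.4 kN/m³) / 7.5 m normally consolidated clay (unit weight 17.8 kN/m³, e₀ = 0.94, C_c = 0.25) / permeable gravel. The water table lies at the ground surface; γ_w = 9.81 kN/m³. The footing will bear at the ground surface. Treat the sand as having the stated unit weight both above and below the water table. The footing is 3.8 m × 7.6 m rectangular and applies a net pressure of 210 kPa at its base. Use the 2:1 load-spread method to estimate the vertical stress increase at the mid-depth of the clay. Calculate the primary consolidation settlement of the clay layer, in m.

S_c ≈ 0.3 m

Mid-depth of clay below the ground surface: z = 1.8 + 7.5/2 = 5.55 m.
Total vertical stress at mid-clay: σ_v = 19.4×1.8 + 17.8×3.75 = 101.67 kPa.
Pore pressure: u = 9.81×(5.55 − 0) = 54.446 kPa.
Initial effective stress: σ'_0 = σ_v − u = 101.67 − 54.446 = 47.224 kPa.
Stress increase at mid-clay by the 2:1 spreading method:
Δσ = qBL/((B+z)(L+z)) = 210×3.8×7.6/((3.8+5.55)(7.6+5.55)) = 49.326 kPa
Final effective stress: σ'_f = σ'_0 + Δσ = 47.224 + 49.326 = 96.55 kPa.
Normally consolidated clay, so the full stress increment lies on the virgin compression line:
S_c = C_c·H/(1+e₀)·log₁₀(σ'_f/σ'_0) = 0.25×7.5/(1+0.94)×log₁₀(96.55/47.224)
    = 0.96649 × 0.31059 = 0.3002 m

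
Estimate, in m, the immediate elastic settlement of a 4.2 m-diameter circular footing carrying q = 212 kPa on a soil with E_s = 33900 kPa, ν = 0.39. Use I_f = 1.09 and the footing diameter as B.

S_e ≈ 0.0243 m

Immediate (elastic) settlement: S_e = q·B·(1−ν²)/E_s · I_f.
S_e = 212 × 4.2 × (1 − 0.39²) / 33900 × 1.09
    = 212 × 4.2 × 0.8479 / 33900 × 1.09
    = 0.02427 m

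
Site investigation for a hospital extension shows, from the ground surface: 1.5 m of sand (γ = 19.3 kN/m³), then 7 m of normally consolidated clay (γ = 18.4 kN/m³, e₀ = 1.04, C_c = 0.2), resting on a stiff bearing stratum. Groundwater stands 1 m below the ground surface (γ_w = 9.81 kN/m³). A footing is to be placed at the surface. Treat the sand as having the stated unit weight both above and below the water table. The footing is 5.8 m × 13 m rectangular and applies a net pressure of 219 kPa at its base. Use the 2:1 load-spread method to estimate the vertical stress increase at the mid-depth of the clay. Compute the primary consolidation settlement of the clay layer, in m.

S_c ≈ 0.281 m

Mid-depth of clay below the ground surface: z = 1.5 + 7/2 = 5 m.
Total vertical stress at mid-clay: σ_v = 19.3×1.5 + 18.4×3.5 = 93.35 kPa.
Pore pressure: u = 9.81×(5 − 1) = 39.24 kPa.
Initial effective stress: σ'_0 = σ_v − u = 93.35 − 39.24 = 54.11 kPa.
Stress increase at mid-clay by the 2:1 spreading method:
Δσ = qBL/((B+z)(L+z)) = 219×5.8×13/((5.8+5)(13+5)) = 84.941 kPa
Final effective stress: σ'_f = σ'_0 + Δσ = 54.11 + 84.941 = 139.05 kPa.
Normally consolidated clay, so the full stress increment lies on the virgin compression line:
S_c = C_c·H/(1+e₀)·log₁₀(σ'_f/σ'_0) = 0.2×7/(1+1.04)×log₁₀(139.05/54.11)
    = 0.68627 × 0.40989 = 0.2813 m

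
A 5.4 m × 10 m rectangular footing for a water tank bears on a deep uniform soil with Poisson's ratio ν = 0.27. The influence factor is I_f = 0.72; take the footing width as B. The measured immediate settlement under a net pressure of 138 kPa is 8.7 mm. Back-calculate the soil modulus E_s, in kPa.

S_e = q·B·(1−ν²)/E_s · I_f  ⇒  E_s = q·B·(1−ν²)·I_f / S_e.
E_s = 138 × 5.4 × 0.9271 × 0.72 / 0.0087 = 57180 kPa

E_s ≈ 57200 kPa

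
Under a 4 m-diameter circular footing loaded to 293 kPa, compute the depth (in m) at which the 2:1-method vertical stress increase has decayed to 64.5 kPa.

2:1 spreading — at depth z the loaded area has grown by z in each plan dimension:
qD²/(D+z)² = Δσ_z ⇒ z = D(√(q/Δσ_z) − 1) = 4×(√(293/64.5) − 1) = 4.525 m

z ≈ 4.53 m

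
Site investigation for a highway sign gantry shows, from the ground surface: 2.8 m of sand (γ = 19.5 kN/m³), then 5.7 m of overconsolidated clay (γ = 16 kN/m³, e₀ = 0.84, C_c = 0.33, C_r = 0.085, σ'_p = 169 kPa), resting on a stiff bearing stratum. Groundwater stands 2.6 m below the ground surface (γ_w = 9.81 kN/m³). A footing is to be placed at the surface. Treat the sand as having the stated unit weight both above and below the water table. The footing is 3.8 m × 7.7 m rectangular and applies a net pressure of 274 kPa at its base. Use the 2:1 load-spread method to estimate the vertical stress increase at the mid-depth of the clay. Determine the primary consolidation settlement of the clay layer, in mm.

S_c ≈ 73.7 mm

Mid-depth of clay below the ground surface: z = 2.8 + 5.7/2 = 5.65 m.
Total vertical stress at mid-clay: σ_v = 19.5×2.8 + 16×2.85 = 100.2 kPa.
Pore pressure: u = 9.81×(5.65 − 2.6) = 29.921 kPa.
Initial effective stress: σ'_0 = σ_v − u = 100.2 − 29.921 = 70.279 kPa.
Stress increase at mid-clay by the 2:1 spreading method:
Δσ = qBL/((B+z)(L+z)) = 274×3.8×7.7/((3.8+5.65)(7.7+5.65)) = 63.549 kPa
Final effective stress: σ'_f = 70.279 + 63.549 = 133.83 kPa.
σ'_f = 133.83 ≤ σ'_p = 169 kPa, so the clay remains overconsolidated and only the recompression index applies:
S_c = C_r·H/(1+e₀)·log₁₀(σ'_f/σ'_0) = 0.085×5.7/1.84×log₁₀(133.83/70.279)
    = 0.26331 × 0.27973 = 0.07366 m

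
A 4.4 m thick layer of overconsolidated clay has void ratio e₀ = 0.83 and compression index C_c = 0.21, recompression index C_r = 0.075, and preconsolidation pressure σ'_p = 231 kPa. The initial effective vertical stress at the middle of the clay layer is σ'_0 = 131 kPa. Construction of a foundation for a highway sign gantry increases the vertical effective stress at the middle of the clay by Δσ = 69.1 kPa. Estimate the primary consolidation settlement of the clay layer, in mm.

Final effective stress: σ'_f = 131 + 69.1 = 200.1 kPa.
σ'_f = 200.1 ≤ σ'_p = 231 kPa, so the clay remains overconsolidated and only the recompression index applies:
S_c = C_r·H/(1+e₀)·log₁₀(σ'_f/σ'_0) = 0.075×4.4/1.83×log₁₀(200.1/131)
    = 0.18033 × 0.18398 = 0.03318 m

S_c ≈ 33.2 mm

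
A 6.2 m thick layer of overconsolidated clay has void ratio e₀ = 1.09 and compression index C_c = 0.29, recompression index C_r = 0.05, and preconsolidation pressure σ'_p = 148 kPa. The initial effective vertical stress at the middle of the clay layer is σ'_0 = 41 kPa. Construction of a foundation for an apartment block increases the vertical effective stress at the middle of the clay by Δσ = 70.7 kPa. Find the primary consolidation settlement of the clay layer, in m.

Final effective stress: σ'_f = 41 + 70.7 = 111.7 kPa.
σ'_f = 111.7 ≤ σ'_p = 148 kPa, so the clay remains overconsolidated and only the recompression index applies:
S_c = C_r·H/(1+e₀)·log₁₀(σ'_f/σ'_0) = 0.05×6.2/2.09×log₁₀(111.7/41)
    = 0.14833 × 0.43527 = 0.06456 m

S_c ≈ 0.0646 m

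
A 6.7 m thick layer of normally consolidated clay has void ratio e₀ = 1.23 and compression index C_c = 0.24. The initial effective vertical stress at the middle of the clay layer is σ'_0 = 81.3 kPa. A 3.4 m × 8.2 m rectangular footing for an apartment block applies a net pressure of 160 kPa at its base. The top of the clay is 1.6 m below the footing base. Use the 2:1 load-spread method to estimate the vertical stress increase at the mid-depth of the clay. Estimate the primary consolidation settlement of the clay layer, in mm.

Mid-depth of clay below the footing base: z = 1.6 + 6.7/2 = 4.95 m.
Stress increase at mid-clay by the 2:1 spreading method:
Δσ = qBL/((B+z)(L+z)) = 160×3.4×8.2/((3.4+4.95)(8.2+4.95)) = 40.626 kPa
Final effective stress: σ'_f = σ'_0 + Δσ = 81.3 + 40.626 = 121.93 kPa.
Normally consolidated clay, so the full stress increment lies on the virgin compression line:
S_c = C_c·H/(1+e₀)·log₁₀(σ'_f/σ'_0) = 0.24×6.7/(1+1.23)×log₁₀(121.93/81.3)
    = 0.72108 × 0.17602 = 0.1269 m

S_c ≈ 127 mm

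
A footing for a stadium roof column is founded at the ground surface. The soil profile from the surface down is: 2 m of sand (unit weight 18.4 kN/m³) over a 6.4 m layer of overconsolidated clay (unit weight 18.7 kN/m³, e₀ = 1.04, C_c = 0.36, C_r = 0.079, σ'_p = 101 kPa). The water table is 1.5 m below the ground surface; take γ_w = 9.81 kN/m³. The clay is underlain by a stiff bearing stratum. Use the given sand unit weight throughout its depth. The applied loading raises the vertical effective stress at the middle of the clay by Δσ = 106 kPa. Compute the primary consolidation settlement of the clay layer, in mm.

Mid-depth of clay below the ground surface: z = 2 + 6.4/2 = 5.2 m.
Total vertical stress at mid-clay: σ_v = 18.4×2 + 18.7×3.2 = 96.64 kPa.
Pore pressure: u = 9.81×(5.2 − 1.5) = 36.297 kPa.
Initial effective stress: σ'_0 = σ_v − u = 96.64 − 36.297 = 60.343 kPa.
Final effective stress: σ'_f = 60.343 + 106 = 166.34 kPa.
σ'_f = 166.34 > σ'_p = 101 kPa, so the stress path crosses the preconsolidation pressure — recompression up to σ'_p, then virgin compression beyond:
S_c = H/(1+e₀)·[C_r·log₁₀(σ'_p/σ'_0) + C_c·log₁₀(σ'_f/σ'_p)]
    = 6.4/2.04 × [0.079×log₁₀(101/60.343) + 0.36×log₁₀(166.34/101)]
    = 3.1373 × [0.017672 + 0.078003] = 0.3002 m

S_c ≈ 300 mm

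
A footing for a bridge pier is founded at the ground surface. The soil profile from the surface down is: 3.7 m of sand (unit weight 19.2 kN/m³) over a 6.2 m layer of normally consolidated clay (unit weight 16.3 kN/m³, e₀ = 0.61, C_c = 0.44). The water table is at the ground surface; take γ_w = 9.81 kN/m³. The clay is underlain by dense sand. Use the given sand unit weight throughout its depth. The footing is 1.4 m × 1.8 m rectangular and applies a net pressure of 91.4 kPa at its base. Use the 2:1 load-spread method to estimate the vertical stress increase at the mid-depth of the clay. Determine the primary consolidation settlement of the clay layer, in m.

S_c ≈ 0.0426 m

Mid-depth of clay below the ground surface: z = 3.7 + 6.2/2 = 6.8 m.
Total vertical stress at mid-clay: σ_v = 19.2×3.7 + 16.3×3.1 = 121.57 kPa.
Pore pressure: u = 9.81×(6.8 − 0) = 66.708 kPa.
Initial effective stress: σ'_0 = σ_v − u = 121.57 − 66.708 = 54.862 kPa.
Stress increase at mid-clay by the 2:1 spreading method:
Δσ = qBL/((B+z)(L+z)) = 91.4×1.4×1.8/((1.4+6.8)(1.8+6.8)) = 3.2661 kPa
Final effective stress: σ'_f = σ'_0 + Δσ = 54.862 + 3.2661 = 58.128 kPa.
Normally consolidated clay, so the full stress increment lies on the virgin compression line:
S_c = C_c·H/(1+e₀)·log₁₀(σ'_f/σ'_0) = 0.44×6.2/(1+0.61)×log₁₀(58.128/54.862)
    = 1.6944 × 0.025114 = 0.04255 m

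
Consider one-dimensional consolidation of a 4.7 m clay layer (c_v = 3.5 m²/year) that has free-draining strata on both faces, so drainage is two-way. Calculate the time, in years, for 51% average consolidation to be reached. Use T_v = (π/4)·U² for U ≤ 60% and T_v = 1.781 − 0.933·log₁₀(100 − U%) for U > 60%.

Drainage path length: H_d = H/2 = 2.35 m (double drainage).
U ≤ 60%: T_v = (π/4)·U² = (π/4)×0.51² = 0.20428.
t = T_v·H_d²/c_v = 0.20428×2.35²/3.5 = 0.3223 years.

t ≈ 0.322 years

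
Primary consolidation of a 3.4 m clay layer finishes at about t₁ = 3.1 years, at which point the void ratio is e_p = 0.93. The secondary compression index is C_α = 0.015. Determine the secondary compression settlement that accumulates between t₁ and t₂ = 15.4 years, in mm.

S_s ≈ 18.4 mm

Secondary compression: S_s = C_α·H/(1+e_p)·log₁₀(t₂/t₁)
S_s = 0.015×3.4/(1+0.93)×log₁₀(15.4/3.1)
    = 0.02642 × 0.6962 = 0.0184 m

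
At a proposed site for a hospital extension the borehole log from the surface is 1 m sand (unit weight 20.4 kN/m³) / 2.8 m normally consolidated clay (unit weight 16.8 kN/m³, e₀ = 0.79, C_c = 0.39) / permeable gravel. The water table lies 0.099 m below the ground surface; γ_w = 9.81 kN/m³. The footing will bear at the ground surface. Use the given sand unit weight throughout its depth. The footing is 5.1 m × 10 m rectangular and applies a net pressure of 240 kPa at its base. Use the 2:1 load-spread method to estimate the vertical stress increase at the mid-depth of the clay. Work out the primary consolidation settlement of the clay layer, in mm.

Mid-depth of clay below the ground surface: z = 1 + 2.8/2 = 2.4 m.
Total vertical stress at mid-clay: σ_v = 20.4×1 + 16.8×1.4 = 43.92 kPa.
Pore pressure: u = 9.81×(2.4 − 0.099) = 22.573 kPa.
Initial effective stress: σ'_0 = σ_v − u = 43.92 − 22.573 = 21.347 kPa.
Stress increase at mid-clay by the 2:1 spreading method:
Δσ = qBL/((B+z)(L+z)) = 240×5.1×10/((5.1+2.4)(10+2.4)) = 131.61 kPa
Final effective stress: σ'_f = σ'_0 + Δσ = 21.347 + 131.61 = 152.96 kPa.
Normally consolidated clay, so the full stress increment lies on the virgin compression line:
S_c = C_c·H/(1+e₀)·log₁₀(σ'_f/σ'_0) = 0.39×2.8/(1+0.79)×log₁₀(152.96/21.347)
    = 0.61006 × 0.85524 = 0.5217 m

S_c ≈ 522 mm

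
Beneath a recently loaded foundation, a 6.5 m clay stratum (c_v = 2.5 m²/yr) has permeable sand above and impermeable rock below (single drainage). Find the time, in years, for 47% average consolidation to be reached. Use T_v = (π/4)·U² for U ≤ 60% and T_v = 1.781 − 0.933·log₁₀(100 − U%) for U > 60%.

Drainage path length: H_d = H = 6.5 m (single drainage).
U ≤ 60%: T_v = (π/4)·U² = (π/4)×0.47² = 0.17349.
t = T_v·H_d²/c_v = 0.17349×6.5²/2.5 = 2.932 years.

t ≈ 2.93 years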